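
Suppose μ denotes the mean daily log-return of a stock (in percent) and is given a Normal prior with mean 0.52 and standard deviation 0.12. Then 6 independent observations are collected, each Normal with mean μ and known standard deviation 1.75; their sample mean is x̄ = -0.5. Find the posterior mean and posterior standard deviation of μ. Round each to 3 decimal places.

Posterior mean ≈ 0.492; posterior SD ≈ 0.118

Prior precision 1/τ₀² = 1/0.12² = 69.4444; data precision n/σ² = 6/1.75² = 1.95918.
Posterior precision = 69.4444 + 1.95918 = 71.4036, giving posterior SD = 1/√71.4036 = 0.118.
Posterior mean = (69.4444·0.52 + 1.95918·-0.5) / 71.4036 = 0.492.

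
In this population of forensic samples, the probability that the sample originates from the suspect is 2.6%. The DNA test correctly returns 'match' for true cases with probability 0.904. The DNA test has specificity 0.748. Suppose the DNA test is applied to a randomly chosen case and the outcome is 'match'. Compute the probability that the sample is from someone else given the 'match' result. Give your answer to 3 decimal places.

P(¬H | E) ≈ 0.913

Let H be the event that the sample originates from the suspect. P(H) = 0.026, so P(¬H) = 0.974. With E the 'match' result, P(E|H) = 0.904 and P(E|¬H) = 0.252.
P(E) = 0.904·0.026 + 0.252·0.974 = 0.023504 + 0.24545 = 0.26895.
By Bayes' theorem, P(H|E) = 0.023504 / 0.26895 = 0.087. Hence P(¬H|E) = 1 − 0.087 = 0.913.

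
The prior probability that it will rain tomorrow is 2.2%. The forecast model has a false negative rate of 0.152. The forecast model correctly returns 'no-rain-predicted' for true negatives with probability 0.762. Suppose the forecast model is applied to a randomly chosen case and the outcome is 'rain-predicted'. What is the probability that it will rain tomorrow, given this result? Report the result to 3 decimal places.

P(H | E) ≈ 0.074

Write H for 'it will rain tomorrow'. Prior odds H:¬H = 0.022/0.978 = 0.022495. For the 'rain-predicted' outcome, the likelihood ratio is 0.848/0.238 = 3.5630.
Posterior odds = 0.022495 × 3.5630 = 0.080150, so P(H|E) = 0.080150/(1+0.080150) = 0.074.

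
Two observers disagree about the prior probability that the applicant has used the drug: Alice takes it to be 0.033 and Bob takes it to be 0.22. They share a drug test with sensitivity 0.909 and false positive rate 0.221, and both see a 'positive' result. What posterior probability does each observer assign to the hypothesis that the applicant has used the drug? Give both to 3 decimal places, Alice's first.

Alice: 0.123; Bob: 0.537

The likelihood ratio for a 'positive' result is 0.909/0.221 = 4.1131.
Alice: prior odds 0.033/0.967 = 0.034126; posterior odds 0.14037; posterior probability 0.123.
Bob: prior odds 0.22/0.78 = 0.28205; posterior odds 1.1601; posterior probability 0.537.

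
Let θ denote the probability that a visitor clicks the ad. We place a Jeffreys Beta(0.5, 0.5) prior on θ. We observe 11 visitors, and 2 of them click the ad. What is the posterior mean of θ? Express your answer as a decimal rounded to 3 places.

Posterior mean ≈ 0.208

Observing 2 successes and 9 failures updates Beta(0.5, 0.5) by adding the success and failure counts to the two shape parameters: α = 0.5+2 = 2.5, β = 0.5+9 = 9.5.
E[θ | data] = 2.5/(2.5+9.5) = 0.208.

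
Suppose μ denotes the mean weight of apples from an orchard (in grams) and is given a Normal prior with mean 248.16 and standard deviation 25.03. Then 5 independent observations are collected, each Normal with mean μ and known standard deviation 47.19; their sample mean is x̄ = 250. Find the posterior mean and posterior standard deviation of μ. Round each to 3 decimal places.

Posterior mean ≈ 249.235; posterior SD ≈ 16.134

Prior precision 1/τ₀² = 1/25.03² = 0.00159617; data precision n/σ² = 5/47.19² = 0.00224528.
Posterior precision = 0.00159617 + 0.00224528 = 0.00384144, giving posterior SD = 1/√0.00384144 = 16.134.
Posterior mean = (0.00159617·248.16 + 0.00224528·250) / 0.00384144 = 249.235.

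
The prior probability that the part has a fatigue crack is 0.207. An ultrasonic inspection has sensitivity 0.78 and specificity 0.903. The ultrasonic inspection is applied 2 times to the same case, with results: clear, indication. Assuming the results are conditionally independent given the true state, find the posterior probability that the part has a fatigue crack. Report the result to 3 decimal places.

Posterior P(H) ≈ 0.338

Let H be the event that the part has a fatigue crack; start with P(H) = 0.207. P('indication'|H) = 0.78, P('indication'|¬H) = 0.097.
Update on result 1 ('clear'): P(H) ← 0.22·0.2070 / (0.22·0.2070 + 0.903·0.7930) = 0.045540/0.76162 = 0.0598.
Update on result 2 ('indication'): P(H) ← 0.78·0.0598 / (0.78·0.0598 + 0.097·0.9402) = 0.046639/0.13784 = 0.3384.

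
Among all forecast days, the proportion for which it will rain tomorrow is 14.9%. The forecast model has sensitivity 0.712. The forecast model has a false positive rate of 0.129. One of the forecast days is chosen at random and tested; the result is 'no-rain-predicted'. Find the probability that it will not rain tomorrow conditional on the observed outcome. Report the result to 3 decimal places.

Write H for 'it will rain tomorrow'. Prior odds H:¬H = 0.149/0.851 = 0.17509. For the 'no-rain-predicted' outcome, the likelihood ratio is 0.288/0.871 = 0.33065.
Posterior odds = 0.17509 × 0.33065 = 0.057894, so P(H|E) = 0.057894/(1+0.057894) = 0.055. Then P(¬H|E) = 1 − 0.055 = 0.945.

P(¬H | E) ≈ 0.945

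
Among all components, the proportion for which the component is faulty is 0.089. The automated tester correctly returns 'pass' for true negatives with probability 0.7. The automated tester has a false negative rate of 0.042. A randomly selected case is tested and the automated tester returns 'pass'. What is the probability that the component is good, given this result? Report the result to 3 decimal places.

Let H be the event that the component is faulty. P(H) = 0.089, so P(¬H) = 0.911. With E the 'pass' result, P(E|H) = 0.042 and P(E|¬H) = 0.7.
P(E) = 0.042·0.089 + 0.7·0.911 = 0.0037380 + 0.63770 = 0.64144.
By Bayes' theorem, P(H|E) = 0.0037380 / 0.64144 = 0.006. Hence P(¬H|E) = 1 − 0.006 = 0.994.

P(¬H | E) ≈ 0.994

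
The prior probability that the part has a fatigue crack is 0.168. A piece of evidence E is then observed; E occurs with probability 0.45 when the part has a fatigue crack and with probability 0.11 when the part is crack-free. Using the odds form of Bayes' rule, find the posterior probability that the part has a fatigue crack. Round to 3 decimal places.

Posterior probability ≈ 0.452

Prior odds = 0.168/(1−0.168) = 0.20192.
Likelihood ratio for E = 0.45/0.11 = 4.0909.
Posterior odds = prior odds × LR = 0.82605.
Posterior probability = odds/(1+odds) = 0.82605/1.8260 = 0.452.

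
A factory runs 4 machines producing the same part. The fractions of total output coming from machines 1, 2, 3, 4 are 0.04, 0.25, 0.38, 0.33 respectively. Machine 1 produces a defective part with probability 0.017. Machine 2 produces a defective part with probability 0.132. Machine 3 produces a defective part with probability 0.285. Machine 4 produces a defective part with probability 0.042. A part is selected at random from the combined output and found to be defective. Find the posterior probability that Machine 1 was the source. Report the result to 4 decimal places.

P(defective|M1) = 0.017; P(defective|M2) = 0.132; P(defective|M3) = 0.285; P(defective|M4) = 0.042.
Prior × likelihood for each source: 0.04·0.017=0.0006800, 0.25·0.132=0.03300, 0.38·0.285=0.1083, 0.33·0.042=0.01386. Summing gives P(defective) = 0.15584.
P(Machine 1 | defective) = 0.0006800 / 0.15584 = 0.0044.

Posterior probability ≈ 0.0044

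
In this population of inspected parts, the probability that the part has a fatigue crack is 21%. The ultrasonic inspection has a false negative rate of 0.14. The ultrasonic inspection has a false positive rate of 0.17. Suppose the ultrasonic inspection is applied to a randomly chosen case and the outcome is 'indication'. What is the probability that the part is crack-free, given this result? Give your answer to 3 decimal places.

P(¬H | E) ≈ 0.426

Let H be the event that the part has a fatigue crack. P(H) = 0.21, so P(¬H) = 0.79. With E the 'indication' result, P(E|H) = 0.86 and P(E|¬H) = 0.17.
P(E) = 0.86·0.21 + 0.17·0.79 = 0.18060 + 0.13430 = 0.31490.
By Bayes' theorem, P(H|E) = 0.18060 / 0.31490 = 0.574. Hence P(¬H|E) = 1 − 0.574 = 0.426.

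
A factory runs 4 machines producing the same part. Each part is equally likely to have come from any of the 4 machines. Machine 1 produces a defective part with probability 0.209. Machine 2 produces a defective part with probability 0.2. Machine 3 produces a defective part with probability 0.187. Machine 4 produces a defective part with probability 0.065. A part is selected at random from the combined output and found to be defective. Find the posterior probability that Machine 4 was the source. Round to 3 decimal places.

Posterior probability ≈ 0.098

P(defective|M1) = 0.209; P(defective|M2) = 0.2; P(defective|M3) = 0.187; P(defective|M4) = 0.065.
Prior × likelihood for each source: 0.25·0.209=0.05225, 0.25·0.2=0.05000, 0.25·0.187=0.04675, 0.25·0.065=0.01625. Summing gives P(defective) = 0.16525.
P(Machine 4 | defective) = 0.01625 / 0.16525 = 0.098.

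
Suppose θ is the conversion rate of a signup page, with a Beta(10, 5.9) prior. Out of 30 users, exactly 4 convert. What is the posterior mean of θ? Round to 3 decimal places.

Posterior mean ≈ 0.305

Observing 4 successes and 26 failures updates Beta(10, 5.9) by adding the success and failure counts to the two shape parameters: α = 10+4 = 14, β = 5.9+26 = 31.9.
Posterior mean = α/(α+β) = 14/45.9 = 0.305.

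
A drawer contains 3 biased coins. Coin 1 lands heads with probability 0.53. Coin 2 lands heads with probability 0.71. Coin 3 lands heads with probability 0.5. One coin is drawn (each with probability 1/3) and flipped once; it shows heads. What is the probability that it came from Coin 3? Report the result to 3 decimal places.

Tabulate prior·likelihood by source: [1] prior 0.333333, lik 0.53, product 0.1767; [2] prior 0.333333, lik 0.71, product 0.2367; [3] prior 0.333333, lik 0.5, product 0.1667.
Normalizing constant = 0.58000; the posterior for Coin 3 is its product over the sum, 0.1667/0.58000 = 0.287.

Posterior probability ≈ 0.287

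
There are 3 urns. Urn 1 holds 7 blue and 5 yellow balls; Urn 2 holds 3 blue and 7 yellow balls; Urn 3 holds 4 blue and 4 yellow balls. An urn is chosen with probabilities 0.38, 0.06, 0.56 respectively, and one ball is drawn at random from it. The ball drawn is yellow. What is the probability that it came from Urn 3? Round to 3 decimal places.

P(yellow|Urn 1) = 0.4167; P(yellow|Urn 2) = 0.7; P(yellow|Urn 3) = 0.5.
Prior × likelihood for each source: 0.38·0.4167=0.1583, 0.06·0.7=0.04200, 0.56·0.5=0.2800. Summing gives P(yellow) = 0.48033.
P(Urn 3 | yellow) = 0.2800 / 0.48033 = 0.583.

Posterior probability ≈ 0.583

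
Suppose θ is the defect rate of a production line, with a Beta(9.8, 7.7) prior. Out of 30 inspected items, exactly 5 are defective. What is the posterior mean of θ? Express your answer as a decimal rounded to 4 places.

Posterior mean ≈ 0.3116

The binomial likelihood is conjugate to the Beta prior: with 5 successes and 25 failures, the posterior is Beta(9.8+5, 7.7+25) = Beta(14.8, 32.7).
E[θ | data] = 14.8/(14.8+32.7) = 0.3116.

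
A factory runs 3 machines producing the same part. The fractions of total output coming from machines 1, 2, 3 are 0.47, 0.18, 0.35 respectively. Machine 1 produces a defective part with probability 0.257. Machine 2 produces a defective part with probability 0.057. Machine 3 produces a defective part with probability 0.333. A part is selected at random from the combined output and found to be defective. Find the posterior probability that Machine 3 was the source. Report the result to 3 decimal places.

Posterior probability ≈ 0.471

P(defective|M1) = 0.257; P(defective|M2) = 0.057; P(defective|M3) = 0.333.
Prior × likelihood for each source: 0.47·0.257=0.1208, 0.18·0.057=0.01026, 0.35·0.333=0.1166. Summing gives P(defective) = 0.24760.
P(Machine 3 | defective) = 0.1166 / 0.24760 = 0.471.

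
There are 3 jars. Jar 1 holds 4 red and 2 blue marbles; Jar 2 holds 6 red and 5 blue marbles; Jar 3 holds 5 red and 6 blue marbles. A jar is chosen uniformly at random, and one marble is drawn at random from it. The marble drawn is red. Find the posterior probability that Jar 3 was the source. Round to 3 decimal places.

Posterior probability ≈ 0.273

P(red|Jar 1) = 0.6667; P(red|Jar 2) = 0.5455; P(red|Jar 3) = 0.4545.
Prior × likelihood for each source: 0.333333·0.6667=0.2222, 0.333333·0.5455=0.1818, 0.333333·0.4545=0.1515. Summing gives P(red) = 0.55556.
P(Jar 3 | red) = 0.1515 / 0.55556 = 0.273.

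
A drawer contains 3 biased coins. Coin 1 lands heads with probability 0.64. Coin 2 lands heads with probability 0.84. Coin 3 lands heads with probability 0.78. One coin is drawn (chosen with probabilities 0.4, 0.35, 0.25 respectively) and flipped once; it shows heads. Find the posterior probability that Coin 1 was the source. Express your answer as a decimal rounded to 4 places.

P(heads|C1) = 0.64; P(heads|C2) = 0.84; P(heads|C3) = 0.78.
Prior × likelihood for each source: 0.4·0.64=0.2560, 0.35·0.84=0.2940, 0.25·0.78=0.1950. Summing gives P(heads) = 0.74500.
P(Coin 1 | heads) = 0.2560 / 0.74500 = 0.3436.

Posterior probability ≈ 0.3436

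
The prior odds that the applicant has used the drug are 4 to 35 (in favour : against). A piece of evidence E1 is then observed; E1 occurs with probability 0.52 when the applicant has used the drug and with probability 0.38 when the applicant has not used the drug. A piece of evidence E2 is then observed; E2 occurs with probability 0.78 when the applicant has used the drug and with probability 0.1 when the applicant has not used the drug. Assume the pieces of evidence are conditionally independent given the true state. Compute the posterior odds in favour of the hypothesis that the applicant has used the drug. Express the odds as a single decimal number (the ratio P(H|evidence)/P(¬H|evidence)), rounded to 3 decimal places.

Prior odds = 4/35 = 0.11429. In log-odds, ln(0.11429) = -2.1691.
Add log likelihood ratios: ln(1.3684) + ln(7.8000) = 2.3678.
Posterior log-odds = 0.19873, so posterior odds = exp(0.19873) = 1.2198.

Posterior odds ≈ 1.220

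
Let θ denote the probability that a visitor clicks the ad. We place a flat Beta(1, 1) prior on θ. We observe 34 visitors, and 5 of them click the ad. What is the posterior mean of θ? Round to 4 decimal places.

Posterior mean ≈ 0.1667

Observing 5 successes and 29 failures updates Beta(1, 1) by adding the success and failure counts to the two shape parameters: α = 1+5 = 6, β = 1+29 = 30.
E[θ | data] = 6/(6+30) = 0.1667.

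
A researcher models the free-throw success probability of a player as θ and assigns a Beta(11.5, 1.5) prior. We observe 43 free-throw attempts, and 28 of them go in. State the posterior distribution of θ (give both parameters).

The binomial likelihood is conjugate to the Beta prior: with 28 successes and 15 failures, the posterior is Beta(11.5+28, 1.5+15) = Beta(39.5, 16.5).

Posterior: Beta(39.5, 16.5)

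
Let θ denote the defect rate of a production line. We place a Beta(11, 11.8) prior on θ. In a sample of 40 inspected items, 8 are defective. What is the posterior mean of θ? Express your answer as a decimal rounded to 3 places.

Posterior mean ≈ 0.303

The binomial likelihood is conjugate to the Beta prior: with 8 successes and 32 failures, the posterior is Beta(11+8, 11.8+32) = Beta(19, 43.8).
E[θ | data] = 19/(19+43.8) = 0.303.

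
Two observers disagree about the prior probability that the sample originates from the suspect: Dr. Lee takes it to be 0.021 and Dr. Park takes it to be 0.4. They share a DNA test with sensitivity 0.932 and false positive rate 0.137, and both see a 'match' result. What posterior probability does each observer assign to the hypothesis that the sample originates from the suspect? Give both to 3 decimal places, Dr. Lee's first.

The likelihood ratio for a 'match' result is 0.932/0.137 = 6.8029.
Dr. Lee: prior odds 0.021/0.979 = 0.021450; posterior odds 0.14593; posterior probability 0.127.
Dr. Park: prior odds 0.4/0.6 = 0.66667; posterior odds 4.5353; posterior probability 0.819.

Dr. Lee: 0.127; Dr. Park: 0.819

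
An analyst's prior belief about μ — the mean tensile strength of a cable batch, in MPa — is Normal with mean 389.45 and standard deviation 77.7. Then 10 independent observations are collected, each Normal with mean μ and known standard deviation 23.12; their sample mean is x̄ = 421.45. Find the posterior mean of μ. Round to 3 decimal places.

Posterior mean ≈ 421.169

Prior precision 1/τ₀² = 1/77.7² = 0.00016564; data precision n/σ² = 10/23.12² = 0.0187079.
Posterior precision = 0.00016564 + 0.0187079 = 0.0188735.
Posterior mean = (0.00016564·389.45 + 0.0187079·421.45) / 0.0188735 = 421.169.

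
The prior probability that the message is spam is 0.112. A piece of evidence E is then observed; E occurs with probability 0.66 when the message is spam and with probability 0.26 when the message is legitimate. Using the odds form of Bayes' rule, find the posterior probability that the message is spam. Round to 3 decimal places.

Prior odds = 0.112/(1−0.112) = 0.12613.
Likelihood ratio for E = 0.66/0.26 = 2.5385.
Posterior odds = prior odds × LR = 0.32017.
Posterior probability = odds/(1+odds) = 0.32017/1.3202 = 0.243.

Posterior probability ≈ 0.243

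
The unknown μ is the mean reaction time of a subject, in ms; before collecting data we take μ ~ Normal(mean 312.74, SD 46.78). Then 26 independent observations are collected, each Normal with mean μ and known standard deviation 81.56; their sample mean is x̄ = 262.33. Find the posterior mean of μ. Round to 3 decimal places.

Posterior mean ≈ 267.607

Prior precision 1/τ₀² = 1/46.78² = 0.00045696; data precision n/σ² = 26/81.56² = 0.00390858.
Posterior precision = 0.00045696 + 0.00390858 = 0.00436554.
Posterior mean = (0.00045696·312.74 + 0.00390858·262.33) / 0.00436554 = 267.607.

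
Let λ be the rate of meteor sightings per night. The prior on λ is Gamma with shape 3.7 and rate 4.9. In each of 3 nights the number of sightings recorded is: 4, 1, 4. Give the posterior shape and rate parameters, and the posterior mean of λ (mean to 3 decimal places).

Posterior: Gamma(shape=12.7, rate=7.9); mean ≈ 1.608

Total count ∑xᵢ = 9 over n = 3 nights.
Gamma is conjugate to the Poisson likelihood: posterior is Gamma(shape = 3.7+9 = 12.7, rate = 4.9+3 = 7.9).
Posterior mean = shape/rate = 12.7/7.9 = 1.608.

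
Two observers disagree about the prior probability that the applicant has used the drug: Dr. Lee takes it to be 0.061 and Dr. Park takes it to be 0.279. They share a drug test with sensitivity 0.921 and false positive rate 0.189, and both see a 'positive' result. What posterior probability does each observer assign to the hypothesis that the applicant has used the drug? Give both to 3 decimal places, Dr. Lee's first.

Dr. Lee: 0.240; Dr. Park: 0.653

The likelihood ratio for a 'positive' result is 0.921/0.189 = 4.8730.
Dr. Lee: prior odds 0.061/0.939 = 0.064963; posterior odds 0.31656; posterior probability 0.240.
Dr. Park: prior odds 0.279/0.721 = 0.38696; posterior odds 1.8857; posterior probability 0.653.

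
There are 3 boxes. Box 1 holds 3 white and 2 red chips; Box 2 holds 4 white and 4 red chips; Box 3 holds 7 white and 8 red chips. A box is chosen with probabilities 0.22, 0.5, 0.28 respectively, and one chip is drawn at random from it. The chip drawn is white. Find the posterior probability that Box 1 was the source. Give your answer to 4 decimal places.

Tabulate prior·likelihood by source: [1] prior 0.22, lik 0.6, product 0.1320; [2] prior 0.5, lik 0.5, product 0.2500; [3] prior 0.28, lik 0.4667, product 0.1307.
Normalizing constant = 0.51267; the posterior for Box 1 is its product over the sum, 0.1320/0.51267 = 0.2575.

Posterior probability ≈ 0.2575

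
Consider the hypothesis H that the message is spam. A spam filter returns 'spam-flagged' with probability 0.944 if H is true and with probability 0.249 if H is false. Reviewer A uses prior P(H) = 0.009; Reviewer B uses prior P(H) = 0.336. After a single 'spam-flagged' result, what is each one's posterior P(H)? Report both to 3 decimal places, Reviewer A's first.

P('+'|H) = 0.944, P('+'|¬H) = 0.249.
Reviewer A: numerator 0.944·0.009 = 0.0084960; evidence = 0.0084960+0.249·0.991 = 0.25526; posterior = 0.033.
Reviewer B: numerator 0.944·0.336 = 0.31718; evidence = 0.31718+0.249·0.664 = 0.48252; posterior = 0.657.

Reviewer A: 0.033; Reviewer B: 0.657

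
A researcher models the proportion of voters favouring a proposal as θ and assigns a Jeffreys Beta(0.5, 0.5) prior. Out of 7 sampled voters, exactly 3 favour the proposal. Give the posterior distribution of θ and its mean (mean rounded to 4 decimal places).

The binomial likelihood is conjugate to the Beta prior: with 3 successes and 4 failures, the posterior is Beta(0.5+3, 0.5+4) = Beta(3.5, 4.5).
Posterior mean = α/(α+β) = 3.5/8 = 0.4375.

Posterior: Beta(3.5, 4.5); mean ≈ 0.4375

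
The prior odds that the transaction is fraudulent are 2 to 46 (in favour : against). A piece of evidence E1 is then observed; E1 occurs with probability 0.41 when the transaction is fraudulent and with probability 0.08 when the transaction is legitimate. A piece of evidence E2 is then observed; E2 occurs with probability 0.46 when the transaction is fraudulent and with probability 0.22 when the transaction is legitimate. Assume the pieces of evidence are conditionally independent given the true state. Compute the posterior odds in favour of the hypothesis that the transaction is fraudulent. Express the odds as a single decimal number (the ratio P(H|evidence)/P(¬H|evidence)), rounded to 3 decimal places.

Posterior odds ≈ 0.466

Prior odds = 2/46 = 0.043478.
Likelihood ratio for E1 = 0.41/0.08 = 5.1250.
Likelihood ratio for E2 = 0.46/0.22 = 2.0909.
Posterior odds = prior odds × LR₁ × LR₂ = 0.46591.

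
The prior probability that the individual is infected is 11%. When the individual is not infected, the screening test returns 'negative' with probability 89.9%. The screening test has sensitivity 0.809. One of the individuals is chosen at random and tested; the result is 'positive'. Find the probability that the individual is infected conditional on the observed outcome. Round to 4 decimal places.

Write H for 'the individual is infected'. Prior odds H:¬H = 0.11/0.89 = 0.12360. For the 'positive' outcome, the likelihood ratio is 0.809/0.101 = 8.0099.
Posterior odds = 0.12360 × 8.0099 = 0.98999, so P(H|E) = 0.98999/(1+0.98999) = 0.4975.

P(H | E) ≈ 0.4975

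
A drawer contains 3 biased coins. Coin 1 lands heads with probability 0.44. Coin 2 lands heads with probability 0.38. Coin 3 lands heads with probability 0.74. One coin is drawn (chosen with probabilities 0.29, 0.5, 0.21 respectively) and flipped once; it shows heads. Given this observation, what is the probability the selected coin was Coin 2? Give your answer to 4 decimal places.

Tabulate prior·likelihood by source: [1] prior 0.29, lik 0.44, product 0.1276; [2] prior 0.5, lik 0.38, product 0.1900; [3] prior 0.21, lik 0.74, product 0.1554.
Normalizing constant = 0.47300; the posterior for Coin 2 is its product over the sum, 0.1900/0.47300 = 0.4017.

Posterior probability ≈ 0.4017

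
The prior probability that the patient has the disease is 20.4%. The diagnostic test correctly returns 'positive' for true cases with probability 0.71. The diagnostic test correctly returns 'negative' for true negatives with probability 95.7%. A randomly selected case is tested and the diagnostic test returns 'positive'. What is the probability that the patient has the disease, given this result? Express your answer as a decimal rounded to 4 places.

Let H be the event that the patient has the disease. P(H) = 0.204, so P(¬H) = 0.796. With E the 'positive' result, P(E|H) = 0.71 and P(E|¬H) = 0.043.
P(E) = 0.71·0.204 + 0.043·0.796 = 0.14484 + 0.034228 = 0.17907.
By Bayes' theorem, P(H|E) = 0.14484 / 0.17907 = 0.8089.

P(H | E) ≈ 0.8089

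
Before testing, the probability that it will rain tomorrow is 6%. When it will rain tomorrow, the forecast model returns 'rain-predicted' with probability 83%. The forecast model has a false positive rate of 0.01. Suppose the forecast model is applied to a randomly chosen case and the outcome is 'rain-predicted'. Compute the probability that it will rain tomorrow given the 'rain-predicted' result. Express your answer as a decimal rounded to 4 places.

Let H be the event that it will rain tomorrow. P(H) = 0.06, so P(¬H) = 0.94. With E the 'rain-predicted' result, P(E|H) = 0.83 and P(E|¬H) = 0.01.
P(E) = 0.83·0.06 + 0.01·0.94 = 0.049800 + 0.0094000 = 0.059200.
By Bayes' theorem, P(H|E) = 0.049800 / 0.059200 = 0.8412.

P(H | E) ≈ 0.8412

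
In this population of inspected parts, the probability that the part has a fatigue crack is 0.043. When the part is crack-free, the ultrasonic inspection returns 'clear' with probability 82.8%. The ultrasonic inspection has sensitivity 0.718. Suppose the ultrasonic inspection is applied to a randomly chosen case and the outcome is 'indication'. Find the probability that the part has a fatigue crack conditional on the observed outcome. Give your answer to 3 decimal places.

Write H for 'the part has a fatigue crack'. Prior odds H:¬H = 0.043/0.957 = 0.044932. For the 'indication' outcome, the likelihood ratio is 0.718/0.172 = 4.1744.
Posterior odds = 0.044932 × 4.1744 = 0.18757, so P(H|E) = 0.18757/(1+0.18757) = 0.158.

P(H | E) ≈ 0.158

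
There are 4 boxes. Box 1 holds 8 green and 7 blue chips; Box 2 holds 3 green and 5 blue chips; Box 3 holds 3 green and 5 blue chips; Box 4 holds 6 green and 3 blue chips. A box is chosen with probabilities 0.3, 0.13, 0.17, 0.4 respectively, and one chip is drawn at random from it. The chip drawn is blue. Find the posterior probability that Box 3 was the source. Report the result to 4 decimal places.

Posterior probability ≈ 0.2306

P(blue|Box 1) = 0.4667; P(blue|Box 2) = 0.625; P(blue|Box 3) = 0.625; P(blue|Box 4) = 0.3333.
Prior × likelihood for each source: 0.3·0.4667=0.1400, 0.13·0.625=0.08125, 0.17·0.625=0.1063, 0.4·0.3333=0.1333. Summing gives P(blue) = 0.46083.
P(Box 3 | blue) = 0.1063 / 0.46083 = 0.2306.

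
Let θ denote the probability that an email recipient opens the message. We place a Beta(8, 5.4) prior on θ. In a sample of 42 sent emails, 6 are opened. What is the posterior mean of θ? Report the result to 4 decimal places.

Observing 6 successes and 36 failures updates Beta(8, 5.4) by adding the success and failure counts to the two shape parameters: α = 8+6 = 14, β = 5.4+36 = 41.4.
E[θ | data] = 14/(14+41.4) = 0.2527.

Posterior mean ≈ 0.2527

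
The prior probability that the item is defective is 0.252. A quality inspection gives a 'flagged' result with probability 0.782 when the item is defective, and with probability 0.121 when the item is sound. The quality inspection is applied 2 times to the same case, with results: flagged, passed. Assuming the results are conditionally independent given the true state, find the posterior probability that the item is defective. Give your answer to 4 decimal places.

Posterior P(H) ≈ 0.3506

With H the event that the item is defective, the joint likelihood of the observed sequence is P(data|H) = 0.782·0.218 = 0.17048 and P(data|¬H) = 0.121·0.879 = 0.10636.
Bayes: P(H|data) = 0.252·0.17048 / (0.252·0.17048 + 0.748·0.10636) = 0.042960/0.12252 = 0.3506.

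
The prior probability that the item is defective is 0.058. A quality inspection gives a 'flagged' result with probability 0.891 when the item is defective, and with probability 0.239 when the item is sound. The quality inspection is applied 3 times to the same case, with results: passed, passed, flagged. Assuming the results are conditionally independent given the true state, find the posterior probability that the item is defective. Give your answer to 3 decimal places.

Posterior P(H) ≈ 0.005

With H the event that the item is defective, the joint likelihood of the observed sequence is P(data|H) = 0.109·0.109·0.891 = 0.010586 and P(data|¬H) = 0.761·0.761·0.239 = 0.13841.
Bayes: P(H|data) = 0.058·0.010586 / (0.058·0.010586 + 0.942·0.13841) = 0.00061399/0.13100 = 0.0047.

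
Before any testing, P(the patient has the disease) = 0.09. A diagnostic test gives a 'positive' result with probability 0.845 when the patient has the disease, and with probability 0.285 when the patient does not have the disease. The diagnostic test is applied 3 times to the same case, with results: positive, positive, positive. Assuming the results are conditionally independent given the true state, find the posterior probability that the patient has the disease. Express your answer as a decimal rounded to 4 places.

Posterior P(H) ≈ 0.7205

With H the event that the patient has the disease, the joint likelihood of the observed sequence is P(data|H) = 0.845·0.845·0.845 = 0.60335 and P(data|¬H) = 0.285·0.285·0.285 = 0.023149.
Bayes: P(H|data) = 0.09·0.60335 / (0.09·0.60335 + 0.91·0.023149) = 0.054302/0.075367 = 0.7205.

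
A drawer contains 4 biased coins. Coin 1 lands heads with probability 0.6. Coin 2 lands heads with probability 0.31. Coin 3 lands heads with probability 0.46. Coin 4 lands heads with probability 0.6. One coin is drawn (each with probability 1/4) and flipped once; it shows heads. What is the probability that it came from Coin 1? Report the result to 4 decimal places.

Posterior probability ≈ 0.3046

Tabulate prior·likelihood by source: [1] prior 0.25, lik 0.6, product 0.1500; [2] prior 0.25, lik 0.31, product 0.07750; [3] prior 0.25, lik 0.46, product 0.1150; [4] prior 0.25, lik 0.6, product 0.1500.
Normalizing constant = 0.49250; the posterior for Coin 1 is its product over the sum, 0.1500/0.49250 = 0.3046.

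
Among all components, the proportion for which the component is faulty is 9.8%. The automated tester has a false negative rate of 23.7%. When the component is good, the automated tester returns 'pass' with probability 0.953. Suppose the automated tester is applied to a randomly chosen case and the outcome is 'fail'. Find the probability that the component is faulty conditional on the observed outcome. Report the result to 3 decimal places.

Let H be the event that the component is faulty. P(H) = 0.098, so P(¬H) = 0.902. With E the 'fail' result, P(E|H) = 0.763 and P(E|¬H) = 0.047.
P(E) = 0.763·0.098 + 0.047·0.902 = 0.074774 + 0.042394 = 0.11717.
By Bayes' theorem, P(H|E) = 0.074774 / 0.11717 = 0.638.

P(H | E) ≈ 0.638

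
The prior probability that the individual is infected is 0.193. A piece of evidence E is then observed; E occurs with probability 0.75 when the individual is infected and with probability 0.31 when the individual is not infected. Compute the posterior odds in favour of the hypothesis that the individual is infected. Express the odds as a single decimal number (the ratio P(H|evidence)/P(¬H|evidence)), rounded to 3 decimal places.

Prior odds = 0.193/(1−0.193) = 0.23916.
Likelihood ratio for E = 0.75/0.31 = 2.4194.
Posterior odds = prior odds × LR = 0.57861.

Posterior odds ≈ 0.579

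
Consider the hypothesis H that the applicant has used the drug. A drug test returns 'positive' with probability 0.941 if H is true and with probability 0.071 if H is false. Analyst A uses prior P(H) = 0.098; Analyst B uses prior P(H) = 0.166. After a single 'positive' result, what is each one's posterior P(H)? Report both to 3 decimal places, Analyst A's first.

Analyst A: 0.590; Analyst B: 0.725

The likelihood ratio for a 'positive' result is 0.941/0.071 = 13.254.
Analyst A: prior odds 0.098/0.902 = 0.10865; posterior odds 1.4400; posterior probability 0.590.
Analyst B: prior odds 0.166/0.834 = 0.19904; posterior odds 2.6380; posterior probability 0.725.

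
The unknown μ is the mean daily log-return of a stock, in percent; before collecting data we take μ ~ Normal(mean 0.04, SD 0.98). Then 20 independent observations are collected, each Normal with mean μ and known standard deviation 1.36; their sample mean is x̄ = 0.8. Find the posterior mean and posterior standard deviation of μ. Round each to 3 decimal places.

Posterior mean ≈ 0.733; posterior SD ≈ 0.290

With known σ, the Normal prior is conjugate. Weight on the data is w = (n/σ²)/(n/σ² + 1/τ₀²) = 10.8131/(10.8131+1.04123) = 0.91216.
Posterior mean = w·x̄ + (1−w)·μ₀ = 0.91216·0.8 + 0.087835·0.04 = 0.733. Posterior variance = 1/(10.8131+1.04123) = 0.0843570, so SD = 0.290.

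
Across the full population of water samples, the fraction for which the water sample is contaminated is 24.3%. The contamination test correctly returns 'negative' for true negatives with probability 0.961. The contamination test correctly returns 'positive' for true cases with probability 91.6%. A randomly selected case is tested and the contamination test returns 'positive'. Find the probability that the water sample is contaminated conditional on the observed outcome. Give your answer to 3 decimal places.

P(H | E) ≈ 0.883

Let H be the event that the water sample is contaminated. P(H) = 0.243, so P(¬H) = 0.757. With E the 'positive' result, P(E|H) = 0.916 and P(E|¬H) = 0.039.
P(E) = 0.916·0.243 + 0.039·0.757 = 0.22259 + 0.029523 = 0.25211.
By Bayes' theorem, P(H|E) = 0.22259 / 0.25211 = 0.883.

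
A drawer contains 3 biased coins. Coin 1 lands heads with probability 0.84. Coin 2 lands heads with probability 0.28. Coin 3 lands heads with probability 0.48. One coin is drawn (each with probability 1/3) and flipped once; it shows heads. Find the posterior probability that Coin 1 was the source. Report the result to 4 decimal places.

Tabulate prior·likelihood by source: [1] prior 0.333333, lik 0.84, product 0.2800; [2] prior 0.333333, lik 0.28, product 0.09333; [3] prior 0.333333, lik 0.48, product 0.1600.
Normalizing constant = 0.53333; the posterior for Coin 1 is its product over the sum, 0.2800/0.53333 = 0.5250.

Posterior probability ≈ 0.5250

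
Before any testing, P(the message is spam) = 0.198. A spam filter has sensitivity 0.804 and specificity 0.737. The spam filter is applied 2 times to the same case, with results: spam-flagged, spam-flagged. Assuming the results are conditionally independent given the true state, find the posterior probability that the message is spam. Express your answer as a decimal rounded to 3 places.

With H the event that the message is spam, the joint likelihood of the observed sequence is P(data|H) = 0.804·0.804 = 0.64642 and P(data|¬H) = 0.263·0.263 = 0.069169.
Bayes: P(H|data) = 0.198·0.64642 / (0.198·0.64642 + 0.802·0.069169) = 0.12799/0.18346 = 0.6976.

Posterior P(H) ≈ 0.698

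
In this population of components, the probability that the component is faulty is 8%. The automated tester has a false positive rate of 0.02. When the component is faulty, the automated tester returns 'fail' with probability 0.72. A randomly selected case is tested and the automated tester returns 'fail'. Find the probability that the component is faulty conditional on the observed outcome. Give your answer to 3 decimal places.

Let H be the event that the component is faulty. P(H) = 0.08, so P(¬H) = 0.92. With E the 'fail' result, P(E|H) = 0.72 and P(E|¬H) = 0.02.
P(E) = 0.72·0.08 + 0.02·0.92 = 0.057600 + 0.018400 = 0.076000.
By Bayes' theorem, P(H|E) = 0.057600 / 0.076000 = 0.758.

P(H | E) ≈ 0.758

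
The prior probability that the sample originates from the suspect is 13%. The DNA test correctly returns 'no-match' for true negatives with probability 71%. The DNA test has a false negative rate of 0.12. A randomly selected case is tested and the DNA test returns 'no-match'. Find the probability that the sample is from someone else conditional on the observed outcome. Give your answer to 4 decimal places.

Let H be the event that the sample originates from the suspect. P(H) = 0.13, so P(¬H) = 0.87. With E the 'no-match' result, P(E|H) = 0.12 and P(E|¬H) = 0.71.
P(E) = 0.12·0.13 + 0.71·0.87 = 0.015600 + 0.61770 = 0.63330.
By Bayes' theorem, P(H|E) = 0.015600 / 0.63330 = 0.0246. Hence P(¬H|E) = 1 − 0.0246 = 0.9754.

P(¬H | E) ≈ 0.9754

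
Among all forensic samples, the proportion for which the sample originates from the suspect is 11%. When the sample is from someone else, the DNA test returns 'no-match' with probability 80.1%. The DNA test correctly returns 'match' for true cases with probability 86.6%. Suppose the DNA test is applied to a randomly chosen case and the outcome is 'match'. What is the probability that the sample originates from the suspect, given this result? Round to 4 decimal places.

P(H | E) ≈ 0.3497

Let H be the event that the sample originates from the suspect. P(H) = 0.11, so P(¬H) = 0.89. With E the 'match' result, P(E|H) = 0.866 and P(E|¬H) = 0.199.
P(E) = 0.866·0.11 + 0.199·0.89 = 0.095260 + 0.17711 = 0.27237.
By Bayes' theorem, P(H|E) = 0.095260 / 0.27237 = 0.3497.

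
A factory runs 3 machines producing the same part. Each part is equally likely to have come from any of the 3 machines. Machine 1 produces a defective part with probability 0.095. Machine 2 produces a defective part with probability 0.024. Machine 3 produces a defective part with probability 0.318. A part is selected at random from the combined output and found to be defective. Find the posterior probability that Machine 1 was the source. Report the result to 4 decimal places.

P(defective|M1) = 0.095; P(defective|M2) = 0.024; P(defective|M3) = 0.318.
Prior × likelihood for each source: 0.333333·0.095=0.03167, 0.333333·0.024=0.008000, 0.333333·0.318=0.1060. Summing gives P(defective) = 0.14567.
P(Machine 1 | defective) = 0.03167 / 0.14567 = 0.2174.

Posterior probability ≈ 0.2174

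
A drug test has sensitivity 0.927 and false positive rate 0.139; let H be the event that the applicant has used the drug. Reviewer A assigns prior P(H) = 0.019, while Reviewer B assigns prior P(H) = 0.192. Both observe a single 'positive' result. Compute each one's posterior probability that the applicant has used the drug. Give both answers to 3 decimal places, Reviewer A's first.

P('+'|H) = 0.927, P('+'|¬H) = 0.139.
Reviewer A: numerator 0.927·0.019 = 0.017613; evidence = 0.017613+0.139·0.981 = 0.15397; posterior = 0.114.
Reviewer B: numerator 0.927·0.192 = 0.17798; evidence = 0.17798+0.139·0.808 = 0.29030; posterior = 0.613.

Reviewer A: 0.114; Reviewer B: 0.613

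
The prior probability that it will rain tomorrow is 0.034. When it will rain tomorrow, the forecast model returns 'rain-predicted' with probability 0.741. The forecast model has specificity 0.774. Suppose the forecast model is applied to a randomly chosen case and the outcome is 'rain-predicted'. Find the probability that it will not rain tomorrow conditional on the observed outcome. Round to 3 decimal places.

Let H be the event that it will rain tomorrow. P(H) = 0.034, so P(¬H) = 0.966. With E the 'rain-predicted' result, P(E|H) = 0.741 and P(E|¬H) = 0.226.
P(E) = 0.741·0.034 + 0.226·0.966 = 0.025194 + 0.21832 = 0.24351.
By Bayes' theorem, P(H|E) = 0.025194 / 0.24351 = 0.103. Hence P(¬H|E) = 1 − 0.103 = 0.897.

P(¬H | E) ≈ 0.897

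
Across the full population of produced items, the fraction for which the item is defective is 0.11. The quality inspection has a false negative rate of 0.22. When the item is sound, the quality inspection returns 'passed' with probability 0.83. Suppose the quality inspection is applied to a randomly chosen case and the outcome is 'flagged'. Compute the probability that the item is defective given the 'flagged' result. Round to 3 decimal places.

Write H for 'the item is defective'. Prior odds H:¬H = 0.11/0.89 = 0.12360. For the 'flagged' outcome, the likelihood ratio is 0.78/0.17 = 4.5882.
Posterior odds = 0.12360 × 4.5882 = 0.56709, so P(H|E) = 0.56709/(1+0.56709) = 0.362.

P(H | E) ≈ 0.362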